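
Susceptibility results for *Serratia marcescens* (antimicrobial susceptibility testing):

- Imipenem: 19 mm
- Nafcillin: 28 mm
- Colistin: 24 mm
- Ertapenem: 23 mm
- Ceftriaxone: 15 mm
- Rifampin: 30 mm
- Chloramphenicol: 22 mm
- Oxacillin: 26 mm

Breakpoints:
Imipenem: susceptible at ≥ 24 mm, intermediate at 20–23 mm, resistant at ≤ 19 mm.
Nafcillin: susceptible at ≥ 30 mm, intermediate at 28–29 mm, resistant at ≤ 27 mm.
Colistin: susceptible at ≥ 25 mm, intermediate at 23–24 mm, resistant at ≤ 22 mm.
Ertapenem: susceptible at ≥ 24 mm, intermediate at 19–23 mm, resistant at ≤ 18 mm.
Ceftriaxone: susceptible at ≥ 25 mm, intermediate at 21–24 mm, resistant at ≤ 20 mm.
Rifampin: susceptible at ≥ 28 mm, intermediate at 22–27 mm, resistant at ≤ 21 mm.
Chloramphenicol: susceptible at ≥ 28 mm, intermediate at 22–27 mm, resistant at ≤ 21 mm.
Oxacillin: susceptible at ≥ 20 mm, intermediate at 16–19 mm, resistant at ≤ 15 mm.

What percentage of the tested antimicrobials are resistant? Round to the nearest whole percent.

Imipenem 19 mm: ≤ 19 mm → Resistant
Nafcillin: 28 mm is in 28–29 mm ⇒ I
Colistin 24 mm: in 23–24 mm — intermediate
Ertapenem (23 mm) in 19–23 mm → Intermediate
Ceftriaxone 15 mm: ≤ 20 mm ⇒ R
Rifampin 30 mm: ≥ 28 mm → S
Chloramphenicol (22 mm) in 22–27 mm — intermediate
Oxacillin (26 mm) ≥ 20 mm — Susceptible
Resistant: 2/8

25%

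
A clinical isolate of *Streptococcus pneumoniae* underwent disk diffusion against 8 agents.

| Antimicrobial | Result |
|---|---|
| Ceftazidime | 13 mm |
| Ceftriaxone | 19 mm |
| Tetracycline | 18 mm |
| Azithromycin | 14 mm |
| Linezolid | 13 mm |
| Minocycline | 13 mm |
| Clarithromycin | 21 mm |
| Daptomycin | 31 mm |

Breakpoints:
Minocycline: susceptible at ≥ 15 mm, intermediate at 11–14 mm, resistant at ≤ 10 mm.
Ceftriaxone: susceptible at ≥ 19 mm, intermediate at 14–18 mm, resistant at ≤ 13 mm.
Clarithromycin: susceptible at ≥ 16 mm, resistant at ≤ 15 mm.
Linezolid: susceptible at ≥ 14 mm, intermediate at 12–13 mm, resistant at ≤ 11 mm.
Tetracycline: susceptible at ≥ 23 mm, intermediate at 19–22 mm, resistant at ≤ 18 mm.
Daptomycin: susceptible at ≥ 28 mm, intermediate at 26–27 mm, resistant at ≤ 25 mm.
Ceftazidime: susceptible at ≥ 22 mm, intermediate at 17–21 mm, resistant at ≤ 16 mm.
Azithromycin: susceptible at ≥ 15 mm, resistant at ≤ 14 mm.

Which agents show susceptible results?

Ceftazidime (13 mm) ≤ 16 mm — resistant
Ceftriaxone 19 mm: ≥ 19 mm → Susceptible
Tetracycline (18 mm) ≤ 18 mm — resistant
Azithromycin 14 mm: ≤ 14 mm — Resistant
Linezolid (13 mm) in 12–13 mm → intermediate
Minocycline (13 mm) in 11–14 mm → intermediate
Clarithromycin: 21 mm is ≥ 16 mm ⇒ S
Daptomycin: 31 mm is ≥ 28 mm — S

ceftriaxone, clarithromycin, daptomycin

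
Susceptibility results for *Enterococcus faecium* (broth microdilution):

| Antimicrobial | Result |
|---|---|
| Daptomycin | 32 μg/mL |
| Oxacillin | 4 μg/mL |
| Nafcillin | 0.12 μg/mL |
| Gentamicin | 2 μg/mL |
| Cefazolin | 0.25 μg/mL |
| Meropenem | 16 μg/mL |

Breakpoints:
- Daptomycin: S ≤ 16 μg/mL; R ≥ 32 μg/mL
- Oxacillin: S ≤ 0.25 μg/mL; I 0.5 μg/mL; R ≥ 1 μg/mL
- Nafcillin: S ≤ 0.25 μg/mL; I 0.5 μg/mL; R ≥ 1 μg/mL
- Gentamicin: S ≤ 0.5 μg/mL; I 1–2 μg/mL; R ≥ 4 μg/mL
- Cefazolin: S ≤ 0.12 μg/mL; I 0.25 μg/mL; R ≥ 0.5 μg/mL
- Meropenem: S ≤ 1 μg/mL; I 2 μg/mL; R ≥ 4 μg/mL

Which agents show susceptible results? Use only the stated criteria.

Daptomycin 32 μg/mL: ≥ 32 μg/mL → Resistant
Oxacillin 4 μg/mL: ≥ 1 μg/mL → Resistant
Nafcillin 0.12 μg/mL: ≤ 0.25 μg/mL ⇒ susceptible
Gentamicin (2 μg/mL) in 1–2 μg/mL → I
Cefazolin 0.25 μg/mL: = 0.25 μg/mL — I
Meropenem 16 μg/mL: ≥ 4 μg/mL → Resistant

nafcillin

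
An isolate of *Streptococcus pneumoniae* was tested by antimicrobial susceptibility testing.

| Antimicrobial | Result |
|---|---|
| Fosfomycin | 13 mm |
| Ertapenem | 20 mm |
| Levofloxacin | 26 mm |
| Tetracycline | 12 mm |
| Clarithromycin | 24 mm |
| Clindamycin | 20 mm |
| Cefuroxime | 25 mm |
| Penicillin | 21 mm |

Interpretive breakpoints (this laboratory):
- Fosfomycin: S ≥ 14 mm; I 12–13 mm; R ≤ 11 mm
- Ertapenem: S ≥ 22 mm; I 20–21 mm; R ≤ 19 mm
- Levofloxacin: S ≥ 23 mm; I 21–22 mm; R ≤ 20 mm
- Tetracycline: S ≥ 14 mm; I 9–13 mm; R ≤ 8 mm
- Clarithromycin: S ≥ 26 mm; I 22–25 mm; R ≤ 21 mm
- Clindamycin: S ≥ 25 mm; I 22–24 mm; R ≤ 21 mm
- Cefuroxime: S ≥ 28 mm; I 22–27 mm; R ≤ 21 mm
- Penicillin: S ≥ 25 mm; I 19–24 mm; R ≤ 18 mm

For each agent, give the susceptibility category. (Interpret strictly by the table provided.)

Fosfomycin (13 mm) in 12–13 mm — I
Ertapenem (20 mm) in 20–21 mm — I
Levofloxacin 26 mm: ≥ 23 mm → susceptible
Tetracycline (12 mm) in 9–13 mm ⇒ I
Clarithromycin (24 mm) in 22–25 mm → I
Clindamycin 20 mm: ≤ 21 mm → R
Cefuroxime (25 mm) in 22–27 mm — I
Penicillin 21 mm: in 19–24 mm — Intermediate

I, I, S, I, I, R, I, I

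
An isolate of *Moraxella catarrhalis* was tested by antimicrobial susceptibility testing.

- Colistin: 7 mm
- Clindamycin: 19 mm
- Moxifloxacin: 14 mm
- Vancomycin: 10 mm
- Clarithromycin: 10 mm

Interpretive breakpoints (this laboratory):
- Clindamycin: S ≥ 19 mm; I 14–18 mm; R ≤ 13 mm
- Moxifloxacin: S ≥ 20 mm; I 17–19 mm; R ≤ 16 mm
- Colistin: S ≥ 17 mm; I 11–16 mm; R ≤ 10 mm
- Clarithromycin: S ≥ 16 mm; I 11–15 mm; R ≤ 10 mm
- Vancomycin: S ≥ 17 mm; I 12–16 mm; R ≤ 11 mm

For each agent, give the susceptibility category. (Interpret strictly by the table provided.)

Colistin 7 mm: ≤ 10 mm — Resistant
Clindamycin (19 mm) ≥ 19 mm → Susceptible
Moxifloxacin 14 mm: ≤ 16 mm — Resistant
Vancomycin: 10 mm is ≤ 11 mm ⇒ resistant
Clarithromycin (10 mm) ≤ 10 mm → resistant

R, S, R, R, R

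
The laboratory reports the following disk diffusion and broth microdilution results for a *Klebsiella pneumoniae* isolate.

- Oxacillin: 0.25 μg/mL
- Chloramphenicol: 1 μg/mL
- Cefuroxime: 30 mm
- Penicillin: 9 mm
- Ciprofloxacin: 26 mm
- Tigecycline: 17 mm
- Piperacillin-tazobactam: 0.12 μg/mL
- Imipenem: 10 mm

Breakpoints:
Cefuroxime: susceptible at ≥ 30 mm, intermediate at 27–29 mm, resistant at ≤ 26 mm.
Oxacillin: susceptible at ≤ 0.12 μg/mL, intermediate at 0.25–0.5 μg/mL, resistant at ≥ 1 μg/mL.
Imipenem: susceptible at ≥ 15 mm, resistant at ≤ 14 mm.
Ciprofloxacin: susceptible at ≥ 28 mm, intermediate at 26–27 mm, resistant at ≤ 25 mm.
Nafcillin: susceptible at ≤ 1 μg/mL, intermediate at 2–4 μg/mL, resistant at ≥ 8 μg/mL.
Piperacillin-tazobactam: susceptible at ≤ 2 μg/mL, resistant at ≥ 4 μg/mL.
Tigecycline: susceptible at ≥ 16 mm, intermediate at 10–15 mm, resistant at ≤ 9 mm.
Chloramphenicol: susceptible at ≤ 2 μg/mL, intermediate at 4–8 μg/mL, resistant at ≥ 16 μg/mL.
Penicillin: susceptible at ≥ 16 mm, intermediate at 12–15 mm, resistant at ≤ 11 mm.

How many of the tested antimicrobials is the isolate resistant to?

Oxacillin 0.25 μg/mL: in 0.25–0.5 μg/mL → Intermediate
Chloramphenicol: 1 μg/mL is ≤ 2 μg/mL ⇒ susceptible
Cefuroxime 30 mm: ≥ 30 mm — Susceptible
Penicillin: 9 mm is ≤ 11 mm — R
Ciprofloxacin (26 mm) in 26–27 mm — Intermediate
Tigecycline 17 mm: ≥ 16 mm ⇒ S
Piperacillin-tazobactam: 0.12 μg/mL is ≤ 2 μg/mL ⇒ Susceptible
Imipenem (10 mm) ≤ 14 mm — resistant
Resistant: 2

2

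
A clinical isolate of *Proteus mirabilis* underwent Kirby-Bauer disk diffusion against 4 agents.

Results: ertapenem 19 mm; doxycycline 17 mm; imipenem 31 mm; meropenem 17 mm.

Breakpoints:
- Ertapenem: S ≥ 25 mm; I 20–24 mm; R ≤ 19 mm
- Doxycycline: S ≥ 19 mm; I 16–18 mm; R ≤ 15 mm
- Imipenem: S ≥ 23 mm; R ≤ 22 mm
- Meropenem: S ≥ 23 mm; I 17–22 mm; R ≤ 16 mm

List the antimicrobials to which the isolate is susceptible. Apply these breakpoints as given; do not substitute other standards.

imipenem

Ertapenem: 19 mm is ≤ 19 mm — resistant
Doxycycline (17 mm) in 16–18 mm → Intermediate
Imipenem 31 mm: ≥ 23 mm — susceptible
Meropenem (17 mm) in 17–22 mm ⇒ intermediate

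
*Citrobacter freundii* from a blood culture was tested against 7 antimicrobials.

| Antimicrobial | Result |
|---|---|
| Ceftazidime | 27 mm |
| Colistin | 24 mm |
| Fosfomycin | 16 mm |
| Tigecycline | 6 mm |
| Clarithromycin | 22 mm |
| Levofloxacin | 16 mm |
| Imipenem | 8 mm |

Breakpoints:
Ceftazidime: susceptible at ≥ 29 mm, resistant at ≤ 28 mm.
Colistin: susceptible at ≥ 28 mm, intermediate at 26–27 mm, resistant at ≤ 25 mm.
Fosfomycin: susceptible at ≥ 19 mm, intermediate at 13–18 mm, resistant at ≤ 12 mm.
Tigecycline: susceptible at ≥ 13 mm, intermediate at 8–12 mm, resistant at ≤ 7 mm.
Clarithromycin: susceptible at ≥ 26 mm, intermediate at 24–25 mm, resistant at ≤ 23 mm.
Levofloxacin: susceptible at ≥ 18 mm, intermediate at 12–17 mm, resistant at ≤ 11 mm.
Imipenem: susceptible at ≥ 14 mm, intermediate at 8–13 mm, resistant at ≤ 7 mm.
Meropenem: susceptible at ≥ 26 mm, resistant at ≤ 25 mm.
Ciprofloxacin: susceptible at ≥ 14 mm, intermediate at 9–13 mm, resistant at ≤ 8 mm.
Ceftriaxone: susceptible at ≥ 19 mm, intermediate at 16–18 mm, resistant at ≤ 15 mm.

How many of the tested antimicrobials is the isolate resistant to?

4

Ceftazidime 27 mm: ≤ 28 mm ⇒ R
Colistin 24 mm: ≤ 25 mm — resistant
Fosfomycin 16 mm: in 13–18 mm → intermediate
Tigecycline 6 mm: ≤ 7 mm ⇒ R
Clarithromycin 22 mm: ≤ 23 mm ⇒ R
Levofloxacin 16 mm: in 12–17 mm ⇒ Intermediate
Imipenem 8 mm: in 8–13 mm → Intermediate
Resistant: 4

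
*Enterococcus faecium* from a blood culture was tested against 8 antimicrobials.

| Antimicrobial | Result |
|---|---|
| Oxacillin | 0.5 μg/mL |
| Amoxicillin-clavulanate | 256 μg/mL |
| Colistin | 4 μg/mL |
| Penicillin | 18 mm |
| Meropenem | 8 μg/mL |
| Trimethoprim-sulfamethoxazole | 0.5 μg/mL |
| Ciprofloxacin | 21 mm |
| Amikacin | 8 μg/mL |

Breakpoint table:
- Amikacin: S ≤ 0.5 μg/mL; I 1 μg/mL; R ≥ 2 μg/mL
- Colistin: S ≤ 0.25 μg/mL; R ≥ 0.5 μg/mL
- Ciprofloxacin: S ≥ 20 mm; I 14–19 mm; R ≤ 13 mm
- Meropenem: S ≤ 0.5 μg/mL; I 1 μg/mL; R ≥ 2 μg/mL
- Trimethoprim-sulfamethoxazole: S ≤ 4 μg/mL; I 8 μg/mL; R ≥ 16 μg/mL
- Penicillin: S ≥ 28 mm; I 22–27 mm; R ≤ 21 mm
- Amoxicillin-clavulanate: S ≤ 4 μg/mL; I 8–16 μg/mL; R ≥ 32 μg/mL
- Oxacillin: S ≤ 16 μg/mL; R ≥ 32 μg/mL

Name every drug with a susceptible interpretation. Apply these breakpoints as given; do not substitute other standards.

oxacillin, trimethoprim-sulfamethoxazole, ciprofloxacin

Oxacillin 0.5 μg/mL: ≤ 16 μg/mL ⇒ Susceptible
Amoxicillin-clavulanate 256 μg/mL: ≥ 32 μg/mL ⇒ Resistant
Colistin (4 μg/mL) ≥ 0.5 μg/mL ⇒ resistant
Penicillin 18 mm: ≤ 21 mm ⇒ Resistant
Meropenem 8 μg/mL: ≥ 2 μg/mL → Resistant
Trimethoprim-sulfamethoxazole 0.5 μg/mL: ≤ 4 μg/mL → Susceptible
Ciprofloxacin 21 mm: ≥ 20 mm → S
Amikacin (8 μg/mL) ≥ 2 μg/mL → R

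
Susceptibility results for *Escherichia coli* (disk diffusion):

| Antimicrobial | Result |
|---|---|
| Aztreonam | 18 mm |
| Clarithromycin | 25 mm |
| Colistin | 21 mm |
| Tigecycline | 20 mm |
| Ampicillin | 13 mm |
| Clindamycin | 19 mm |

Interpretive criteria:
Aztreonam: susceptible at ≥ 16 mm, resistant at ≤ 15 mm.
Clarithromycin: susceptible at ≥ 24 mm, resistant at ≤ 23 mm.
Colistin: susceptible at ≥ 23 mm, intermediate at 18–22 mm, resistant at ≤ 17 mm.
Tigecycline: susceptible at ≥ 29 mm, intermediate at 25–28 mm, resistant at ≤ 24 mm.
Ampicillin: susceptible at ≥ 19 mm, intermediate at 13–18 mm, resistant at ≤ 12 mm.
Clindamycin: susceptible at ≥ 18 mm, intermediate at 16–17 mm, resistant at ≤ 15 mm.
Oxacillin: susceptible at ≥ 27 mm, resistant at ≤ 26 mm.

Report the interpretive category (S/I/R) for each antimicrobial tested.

Aztreonam: 18 mm is ≥ 16 mm ⇒ S
Clarithromycin 25 mm: ≥ 24 mm ⇒ susceptible
Colistin 21 mm: in 18–22 mm → Intermediate
Tigecycline: 20 mm is ≤ 24 mm — Resistant
Ampicillin (13 mm) in 13–18 mm — Intermediate
Clindamycin: 19 mm is ≥ 18 mm — Susceptible

S, S, I, R, I, S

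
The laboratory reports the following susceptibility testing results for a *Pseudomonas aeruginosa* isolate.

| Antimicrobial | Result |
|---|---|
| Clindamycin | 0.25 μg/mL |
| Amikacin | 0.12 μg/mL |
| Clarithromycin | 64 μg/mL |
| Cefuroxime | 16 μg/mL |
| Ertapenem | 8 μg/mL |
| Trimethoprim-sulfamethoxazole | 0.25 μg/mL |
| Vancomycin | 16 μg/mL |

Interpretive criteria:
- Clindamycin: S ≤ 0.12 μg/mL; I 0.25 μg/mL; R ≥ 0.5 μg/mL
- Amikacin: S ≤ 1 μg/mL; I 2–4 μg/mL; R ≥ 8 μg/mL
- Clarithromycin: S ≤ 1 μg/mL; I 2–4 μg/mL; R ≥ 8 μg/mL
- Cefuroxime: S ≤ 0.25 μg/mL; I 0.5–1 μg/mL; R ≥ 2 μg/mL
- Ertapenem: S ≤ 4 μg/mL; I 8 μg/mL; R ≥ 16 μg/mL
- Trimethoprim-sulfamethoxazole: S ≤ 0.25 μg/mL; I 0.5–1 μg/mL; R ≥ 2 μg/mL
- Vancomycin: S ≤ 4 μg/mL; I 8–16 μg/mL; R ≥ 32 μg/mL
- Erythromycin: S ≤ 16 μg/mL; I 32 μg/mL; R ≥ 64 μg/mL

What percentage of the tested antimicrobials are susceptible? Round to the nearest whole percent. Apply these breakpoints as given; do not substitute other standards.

29%

Clindamycin (0.25 μg/mL) = 0.25 μg/mL ⇒ Intermediate
Amikacin (0.12 μg/mL) ≤ 1 μg/mL ⇒ susceptible
Clarithromycin (64 μg/mL) ≥ 8 μg/mL ⇒ Resistant
Cefuroxime 16 μg/mL: ≥ 2 μg/mL — Resistant
Ertapenem: 8 μg/mL is = 8 μg/mL — I
Trimethoprim-sulfamethoxazole: 0.25 μg/mL is ≤ 0.25 μg/mL — S
Vancomycin (16 μg/mL) in 8–16 μg/mL ⇒ intermediate
Susceptible: 2/7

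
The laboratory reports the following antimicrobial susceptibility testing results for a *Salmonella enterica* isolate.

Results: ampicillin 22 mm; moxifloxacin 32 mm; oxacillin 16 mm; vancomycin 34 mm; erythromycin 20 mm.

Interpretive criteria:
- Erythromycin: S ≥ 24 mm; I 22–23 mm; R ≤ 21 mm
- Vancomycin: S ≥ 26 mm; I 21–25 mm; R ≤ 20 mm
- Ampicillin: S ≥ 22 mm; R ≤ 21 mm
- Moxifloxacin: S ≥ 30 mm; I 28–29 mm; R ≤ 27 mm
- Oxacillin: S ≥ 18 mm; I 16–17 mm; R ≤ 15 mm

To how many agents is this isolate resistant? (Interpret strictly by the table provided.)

Ampicillin: 22 mm is ≥ 22 mm → Susceptible
Moxifloxacin (32 mm) ≥ 30 mm — susceptible
Oxacillin 16 mm: in 16–17 mm ⇒ I
Vancomycin 34 mm: ≥ 26 mm ⇒ susceptible
Erythromycin: 20 mm is ≤ 21 mm — R
Resistant: 1

1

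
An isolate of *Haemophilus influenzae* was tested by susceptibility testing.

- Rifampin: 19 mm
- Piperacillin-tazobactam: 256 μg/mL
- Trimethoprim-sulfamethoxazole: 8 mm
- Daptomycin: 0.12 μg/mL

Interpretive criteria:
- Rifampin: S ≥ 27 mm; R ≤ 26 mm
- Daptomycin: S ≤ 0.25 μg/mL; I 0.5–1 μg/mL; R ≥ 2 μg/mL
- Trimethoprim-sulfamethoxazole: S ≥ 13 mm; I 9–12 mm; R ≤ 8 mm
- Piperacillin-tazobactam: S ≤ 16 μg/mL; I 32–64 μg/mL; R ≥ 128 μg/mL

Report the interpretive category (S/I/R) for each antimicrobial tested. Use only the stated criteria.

R, R, R, S

Rifampin 19 mm: ≤ 26 mm → Resistant
Piperacillin-tazobactam 256 μg/mL: ≥ 128 μg/mL — R
Trimethoprim-sulfamethoxazole (8 mm) ≤ 8 mm ⇒ Resistant
Daptomycin (0.12 μg/mL) ≤ 0.25 μg/mL → Susceptible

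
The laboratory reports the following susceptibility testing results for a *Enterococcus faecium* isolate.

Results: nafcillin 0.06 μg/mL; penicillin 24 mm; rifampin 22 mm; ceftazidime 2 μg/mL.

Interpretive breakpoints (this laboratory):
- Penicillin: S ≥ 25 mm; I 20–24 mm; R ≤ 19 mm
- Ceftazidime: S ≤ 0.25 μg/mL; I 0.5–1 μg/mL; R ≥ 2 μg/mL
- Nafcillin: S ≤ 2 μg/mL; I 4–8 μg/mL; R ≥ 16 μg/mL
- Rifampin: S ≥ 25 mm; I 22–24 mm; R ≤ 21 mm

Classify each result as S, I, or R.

Nafcillin: 0.06 μg/mL is ≤ 2 μg/mL → susceptible
Penicillin: 24 mm is in 20–24 mm ⇒ intermediate
Rifampin (22 mm) in 22–24 mm ⇒ intermediate
Ceftazidime (2 μg/mL) ≥ 2 μg/mL ⇒ resistant

S, I, I, R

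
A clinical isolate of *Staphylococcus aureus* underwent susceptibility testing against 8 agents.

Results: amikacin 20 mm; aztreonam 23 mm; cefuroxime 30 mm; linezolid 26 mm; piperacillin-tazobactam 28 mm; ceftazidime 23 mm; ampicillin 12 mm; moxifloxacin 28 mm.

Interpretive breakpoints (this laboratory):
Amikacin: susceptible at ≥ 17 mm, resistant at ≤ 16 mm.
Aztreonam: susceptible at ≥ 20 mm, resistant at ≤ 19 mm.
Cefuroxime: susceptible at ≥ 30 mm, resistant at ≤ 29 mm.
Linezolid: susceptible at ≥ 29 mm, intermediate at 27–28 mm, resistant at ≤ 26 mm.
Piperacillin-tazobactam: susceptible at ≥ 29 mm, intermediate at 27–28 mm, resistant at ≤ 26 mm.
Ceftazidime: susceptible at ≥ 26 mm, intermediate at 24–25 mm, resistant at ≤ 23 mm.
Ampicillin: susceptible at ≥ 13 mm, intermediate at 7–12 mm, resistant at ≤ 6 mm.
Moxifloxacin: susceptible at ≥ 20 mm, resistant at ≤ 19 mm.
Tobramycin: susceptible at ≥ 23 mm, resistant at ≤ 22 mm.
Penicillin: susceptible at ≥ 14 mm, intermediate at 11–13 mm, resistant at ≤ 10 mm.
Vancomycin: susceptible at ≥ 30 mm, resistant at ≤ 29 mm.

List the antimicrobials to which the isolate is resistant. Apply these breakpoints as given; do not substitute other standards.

linezolid, ceftazidime

Amikacin 20 mm: ≥ 17 mm → S
Aztreonam (23 mm) ≥ 20 mm — S
Cefuroxime (30 mm) ≥ 30 mm ⇒ S
Linezolid: 26 mm is ≤ 26 mm — resistant
Piperacillin-tazobactam 28 mm: in 27–28 mm — I
Ceftazidime (23 mm) ≤ 23 mm ⇒ Resistant
Ampicillin 12 mm: in 7–12 mm ⇒ I
Moxifloxacin: 28 mm is ≥ 20 mm — S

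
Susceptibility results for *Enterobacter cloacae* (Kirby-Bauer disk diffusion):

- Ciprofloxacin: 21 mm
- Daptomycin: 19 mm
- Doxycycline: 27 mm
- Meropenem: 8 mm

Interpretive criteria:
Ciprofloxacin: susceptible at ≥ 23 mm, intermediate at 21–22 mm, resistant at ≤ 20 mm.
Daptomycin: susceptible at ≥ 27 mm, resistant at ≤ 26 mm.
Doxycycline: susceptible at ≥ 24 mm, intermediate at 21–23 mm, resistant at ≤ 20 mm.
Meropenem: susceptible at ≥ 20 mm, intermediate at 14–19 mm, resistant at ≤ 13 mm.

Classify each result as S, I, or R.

I, R, S, R

Ciprofloxacin (21 mm) in 21–22 mm — I
Daptomycin (19 mm) ≤ 26 mm → Resistant
Doxycycline 27 mm: ≥ 24 mm → susceptible
Meropenem (8 mm) ≤ 13 mm ⇒ resistant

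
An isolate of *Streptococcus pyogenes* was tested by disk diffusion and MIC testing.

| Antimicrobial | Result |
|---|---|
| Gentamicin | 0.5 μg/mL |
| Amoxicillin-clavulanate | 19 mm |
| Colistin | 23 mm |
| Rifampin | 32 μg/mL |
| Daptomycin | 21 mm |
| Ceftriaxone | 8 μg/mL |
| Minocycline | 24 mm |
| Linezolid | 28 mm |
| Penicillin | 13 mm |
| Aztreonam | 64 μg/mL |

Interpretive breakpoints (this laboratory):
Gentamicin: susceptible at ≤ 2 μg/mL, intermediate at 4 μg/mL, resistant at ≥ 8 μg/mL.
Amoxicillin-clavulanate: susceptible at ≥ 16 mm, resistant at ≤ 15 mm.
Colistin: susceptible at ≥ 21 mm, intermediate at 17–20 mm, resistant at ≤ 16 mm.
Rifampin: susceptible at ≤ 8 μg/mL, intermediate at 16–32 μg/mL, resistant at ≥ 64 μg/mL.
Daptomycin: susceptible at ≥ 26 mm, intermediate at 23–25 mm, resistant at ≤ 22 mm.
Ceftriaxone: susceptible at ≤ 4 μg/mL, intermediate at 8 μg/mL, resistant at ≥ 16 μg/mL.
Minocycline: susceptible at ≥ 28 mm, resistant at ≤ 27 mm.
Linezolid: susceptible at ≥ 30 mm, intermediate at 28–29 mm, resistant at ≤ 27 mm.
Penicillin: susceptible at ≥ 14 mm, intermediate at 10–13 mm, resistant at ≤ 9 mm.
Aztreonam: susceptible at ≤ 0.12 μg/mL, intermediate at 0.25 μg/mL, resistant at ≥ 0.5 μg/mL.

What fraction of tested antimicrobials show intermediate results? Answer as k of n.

4 of 10

Gentamicin 0.5 μg/mL: ≤ 2 μg/mL ⇒ S
Amoxicillin-clavulanate: 19 mm is ≥ 16 mm → S
Colistin 23 mm: ≥ 21 mm → Susceptible
Rifampin 32 μg/mL: in 16–32 μg/mL → intermediate
Daptomycin 21 mm: ≤ 22 mm ⇒ resistant
Ceftriaxone: 8 μg/mL is = 8 μg/mL ⇒ I
Minocycline: 24 mm is ≤ 27 mm → resistant
Linezolid 28 mm: in 28–29 mm — Intermediate
Penicillin 13 mm: in 10–13 mm — intermediate
Aztreonam 64 μg/mL: ≥ 0.5 μg/mL → resistant
Intermediate: 4/10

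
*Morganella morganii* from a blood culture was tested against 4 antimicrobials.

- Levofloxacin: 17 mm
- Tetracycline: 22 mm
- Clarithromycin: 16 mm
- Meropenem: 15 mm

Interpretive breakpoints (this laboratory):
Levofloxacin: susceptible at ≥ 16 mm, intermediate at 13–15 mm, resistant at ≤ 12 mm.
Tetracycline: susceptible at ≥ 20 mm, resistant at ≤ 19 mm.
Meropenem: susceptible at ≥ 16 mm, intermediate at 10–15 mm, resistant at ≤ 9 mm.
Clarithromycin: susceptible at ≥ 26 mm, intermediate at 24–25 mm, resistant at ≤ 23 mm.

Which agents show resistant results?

clarithromycin

Levofloxacin: 17 mm is ≥ 16 mm — Susceptible
Tetracycline (22 mm) ≥ 20 mm ⇒ susceptible
Clarithromycin 16 mm: ≤ 23 mm → resistant
Meropenem (15 mm) in 10–15 mm → I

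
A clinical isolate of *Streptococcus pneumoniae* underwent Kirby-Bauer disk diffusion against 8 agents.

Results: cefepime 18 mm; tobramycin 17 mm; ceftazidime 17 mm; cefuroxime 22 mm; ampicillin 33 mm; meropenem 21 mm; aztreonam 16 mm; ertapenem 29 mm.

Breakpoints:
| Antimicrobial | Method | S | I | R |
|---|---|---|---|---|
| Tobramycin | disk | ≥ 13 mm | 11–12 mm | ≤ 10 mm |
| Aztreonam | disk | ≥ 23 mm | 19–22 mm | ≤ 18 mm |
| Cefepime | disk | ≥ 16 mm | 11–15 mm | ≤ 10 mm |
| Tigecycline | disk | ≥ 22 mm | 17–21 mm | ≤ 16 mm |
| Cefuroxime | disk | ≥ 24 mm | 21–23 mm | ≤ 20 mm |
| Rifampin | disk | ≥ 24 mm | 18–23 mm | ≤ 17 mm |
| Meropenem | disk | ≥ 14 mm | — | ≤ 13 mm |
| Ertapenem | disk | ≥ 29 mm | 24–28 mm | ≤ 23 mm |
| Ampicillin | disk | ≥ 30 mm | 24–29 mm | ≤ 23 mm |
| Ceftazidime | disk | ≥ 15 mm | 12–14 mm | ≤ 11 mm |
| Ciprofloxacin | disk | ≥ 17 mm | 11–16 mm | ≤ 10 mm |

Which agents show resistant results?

Cefepime 18 mm: ≥ 16 mm → S
Tobramycin (17 mm) ≥ 13 mm ⇒ susceptible
Ceftazidime: 17 mm is ≥ 15 mm — Susceptible
Cefuroxime: 22 mm is in 21–23 mm ⇒ Intermediate
Ampicillin 33 mm: ≥ 30 mm — susceptible
Meropenem 21 mm: ≥ 14 mm → susceptible
Aztreonam: 16 mm is ≤ 18 mm — R
Ertapenem 29 mm: ≥ 29 mm ⇒ S

aztreonam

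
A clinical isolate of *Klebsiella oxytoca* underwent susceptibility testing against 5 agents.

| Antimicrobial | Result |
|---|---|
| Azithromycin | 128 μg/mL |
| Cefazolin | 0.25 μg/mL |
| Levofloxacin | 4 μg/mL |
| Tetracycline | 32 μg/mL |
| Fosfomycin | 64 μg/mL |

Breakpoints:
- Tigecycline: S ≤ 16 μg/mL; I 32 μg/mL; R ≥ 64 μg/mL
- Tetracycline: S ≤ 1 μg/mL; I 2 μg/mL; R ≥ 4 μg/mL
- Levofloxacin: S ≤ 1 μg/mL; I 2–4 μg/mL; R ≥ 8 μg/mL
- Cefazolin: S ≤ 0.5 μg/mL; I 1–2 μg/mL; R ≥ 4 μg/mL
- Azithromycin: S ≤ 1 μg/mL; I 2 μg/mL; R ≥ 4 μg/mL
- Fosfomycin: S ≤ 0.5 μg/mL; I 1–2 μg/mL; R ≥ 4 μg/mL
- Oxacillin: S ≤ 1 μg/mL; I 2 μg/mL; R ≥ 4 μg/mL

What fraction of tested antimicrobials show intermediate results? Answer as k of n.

Azithromycin (128 μg/mL) ≥ 4 μg/mL — R
Cefazolin: 0.25 μg/mL is ≤ 0.5 μg/mL — S
Levofloxacin 4 μg/mL: in 2–4 μg/mL — intermediate
Tetracycline 32 μg/mL: ≥ 4 μg/mL — resistant
Fosfomycin 64 μg/mL: ≥ 4 μg/mL — R
Intermediate: 1/5

1 of 5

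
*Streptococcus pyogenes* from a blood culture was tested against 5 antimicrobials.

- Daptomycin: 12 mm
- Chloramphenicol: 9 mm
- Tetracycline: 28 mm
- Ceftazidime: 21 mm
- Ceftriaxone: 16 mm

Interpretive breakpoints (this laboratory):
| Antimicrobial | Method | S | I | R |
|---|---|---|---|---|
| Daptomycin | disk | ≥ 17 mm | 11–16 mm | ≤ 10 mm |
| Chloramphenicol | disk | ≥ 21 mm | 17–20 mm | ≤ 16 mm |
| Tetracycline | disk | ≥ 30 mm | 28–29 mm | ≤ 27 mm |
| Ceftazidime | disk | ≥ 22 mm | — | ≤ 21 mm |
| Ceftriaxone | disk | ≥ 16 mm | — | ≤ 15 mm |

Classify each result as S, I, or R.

Daptomycin: 12 mm is in 11–16 mm ⇒ Intermediate
Chloramphenicol: 9 mm is ≤ 16 mm → R
Tetracycline (28 mm) in 28–29 mm — Intermediate
Ceftazidime: 21 mm is ≤ 21 mm — Resistant
Ceftriaxone: 16 mm is ≥ 16 mm — susceptible

I, R, I, R, S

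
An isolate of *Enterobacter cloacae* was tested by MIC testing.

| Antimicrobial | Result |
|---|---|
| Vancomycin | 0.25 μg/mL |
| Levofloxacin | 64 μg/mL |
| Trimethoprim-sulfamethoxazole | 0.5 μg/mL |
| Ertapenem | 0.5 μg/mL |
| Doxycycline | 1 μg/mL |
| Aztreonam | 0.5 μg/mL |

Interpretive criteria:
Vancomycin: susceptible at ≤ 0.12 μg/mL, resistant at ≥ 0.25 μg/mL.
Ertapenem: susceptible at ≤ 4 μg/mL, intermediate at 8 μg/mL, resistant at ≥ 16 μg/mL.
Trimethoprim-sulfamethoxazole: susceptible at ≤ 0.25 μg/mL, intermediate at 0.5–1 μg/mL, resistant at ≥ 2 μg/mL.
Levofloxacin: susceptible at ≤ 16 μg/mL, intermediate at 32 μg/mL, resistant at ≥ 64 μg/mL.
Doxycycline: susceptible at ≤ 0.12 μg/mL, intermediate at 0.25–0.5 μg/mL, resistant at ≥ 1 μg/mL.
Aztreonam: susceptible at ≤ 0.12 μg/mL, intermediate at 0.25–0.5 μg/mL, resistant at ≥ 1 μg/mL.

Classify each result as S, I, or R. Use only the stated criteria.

Vancomycin (0.25 μg/mL) ≥ 0.25 μg/mL ⇒ Resistant
Levofloxacin: 64 μg/mL is ≥ 64 μg/mL → R
Trimethoprim-sulfamethoxazole 0.5 μg/mL: in 0.5–1 μg/mL ⇒ intermediate
Ertapenem: 0.5 μg/mL is ≤ 4 μg/mL — susceptible
Doxycycline: 1 μg/mL is ≥ 1 μg/mL ⇒ Resistant
Aztreonam 0.5 μg/mL: in 0.25–0.5 μg/mL — Intermediate

R, R, I, S, R, I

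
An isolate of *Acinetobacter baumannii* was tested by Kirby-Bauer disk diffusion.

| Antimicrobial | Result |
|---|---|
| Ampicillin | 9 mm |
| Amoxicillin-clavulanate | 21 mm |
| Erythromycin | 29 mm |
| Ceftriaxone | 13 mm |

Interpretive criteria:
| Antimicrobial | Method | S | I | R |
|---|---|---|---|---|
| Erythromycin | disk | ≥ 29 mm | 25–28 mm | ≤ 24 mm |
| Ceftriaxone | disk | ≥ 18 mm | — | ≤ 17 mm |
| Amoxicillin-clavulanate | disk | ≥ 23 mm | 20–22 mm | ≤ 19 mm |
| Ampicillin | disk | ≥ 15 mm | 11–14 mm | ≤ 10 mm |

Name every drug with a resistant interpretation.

ampicillin, ceftriaxone

Ampicillin (9 mm) ≤ 10 mm ⇒ Resistant
Amoxicillin-clavulanate: 21 mm is in 20–22 mm ⇒ I
Erythromycin 29 mm: ≥ 29 mm → susceptible
Ceftriaxone: 13 mm is ≤ 17 mm → resistant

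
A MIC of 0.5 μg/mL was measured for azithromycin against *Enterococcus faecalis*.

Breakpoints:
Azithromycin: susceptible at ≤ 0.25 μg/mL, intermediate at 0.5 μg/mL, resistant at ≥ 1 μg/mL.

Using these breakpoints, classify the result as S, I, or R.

I

Azithromycin (0.5 μg/mL) = 0.5 μg/mL — intermediate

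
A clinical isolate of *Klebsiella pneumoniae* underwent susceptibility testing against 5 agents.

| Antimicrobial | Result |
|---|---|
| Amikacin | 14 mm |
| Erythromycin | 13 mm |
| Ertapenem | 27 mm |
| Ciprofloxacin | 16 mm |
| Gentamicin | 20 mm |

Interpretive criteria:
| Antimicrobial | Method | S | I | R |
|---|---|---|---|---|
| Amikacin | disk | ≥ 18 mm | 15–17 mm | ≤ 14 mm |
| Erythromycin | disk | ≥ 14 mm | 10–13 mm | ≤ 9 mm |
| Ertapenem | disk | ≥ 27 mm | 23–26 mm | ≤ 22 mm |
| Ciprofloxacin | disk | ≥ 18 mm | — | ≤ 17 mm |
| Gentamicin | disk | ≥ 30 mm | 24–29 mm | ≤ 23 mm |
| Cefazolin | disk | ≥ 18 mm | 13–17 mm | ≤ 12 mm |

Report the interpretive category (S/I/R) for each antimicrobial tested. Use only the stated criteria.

Amikacin: 14 mm is ≤ 14 mm — R
Erythromycin (13 mm) in 10–13 mm → Intermediate
Ertapenem (27 mm) ≥ 27 mm — S
Ciprofloxacin (16 mm) ≤ 17 mm — R
Gentamicin: 20 mm is ≤ 23 mm — Resistant

R, I, S, R, R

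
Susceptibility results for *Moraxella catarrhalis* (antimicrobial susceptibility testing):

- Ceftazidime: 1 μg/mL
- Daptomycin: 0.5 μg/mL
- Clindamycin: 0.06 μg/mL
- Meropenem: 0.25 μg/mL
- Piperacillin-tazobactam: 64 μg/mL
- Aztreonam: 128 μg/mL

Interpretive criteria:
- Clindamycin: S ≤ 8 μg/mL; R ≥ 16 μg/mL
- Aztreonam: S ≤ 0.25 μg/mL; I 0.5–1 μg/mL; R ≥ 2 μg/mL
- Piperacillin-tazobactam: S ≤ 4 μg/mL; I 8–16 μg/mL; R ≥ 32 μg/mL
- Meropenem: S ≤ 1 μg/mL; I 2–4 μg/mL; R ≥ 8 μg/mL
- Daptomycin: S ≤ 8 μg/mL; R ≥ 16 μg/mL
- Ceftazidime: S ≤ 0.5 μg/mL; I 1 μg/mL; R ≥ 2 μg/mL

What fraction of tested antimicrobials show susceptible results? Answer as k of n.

3 of 6

Ceftazidime: 1 μg/mL is = 1 μg/mL — I
Daptomycin 0.5 μg/mL: ≤ 8 μg/mL ⇒ Susceptible
Clindamycin 0.06 μg/mL: ≤ 8 μg/mL ⇒ Susceptible
Meropenem 0.25 μg/mL: ≤ 1 μg/mL → Susceptible
Piperacillin-tazobactam 64 μg/mL: ≥ 32 μg/mL → Resistant
Aztreonam 128 μg/mL: ≥ 2 μg/mL → Resistant
Susceptible: 3/6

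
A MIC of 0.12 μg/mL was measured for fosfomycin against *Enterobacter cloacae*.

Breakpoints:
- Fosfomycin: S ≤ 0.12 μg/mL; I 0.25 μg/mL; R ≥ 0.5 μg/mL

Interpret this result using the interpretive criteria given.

Fosfomycin (0.12 μg/mL) ≤ 0.12 μg/mL → Susceptible

Susceptible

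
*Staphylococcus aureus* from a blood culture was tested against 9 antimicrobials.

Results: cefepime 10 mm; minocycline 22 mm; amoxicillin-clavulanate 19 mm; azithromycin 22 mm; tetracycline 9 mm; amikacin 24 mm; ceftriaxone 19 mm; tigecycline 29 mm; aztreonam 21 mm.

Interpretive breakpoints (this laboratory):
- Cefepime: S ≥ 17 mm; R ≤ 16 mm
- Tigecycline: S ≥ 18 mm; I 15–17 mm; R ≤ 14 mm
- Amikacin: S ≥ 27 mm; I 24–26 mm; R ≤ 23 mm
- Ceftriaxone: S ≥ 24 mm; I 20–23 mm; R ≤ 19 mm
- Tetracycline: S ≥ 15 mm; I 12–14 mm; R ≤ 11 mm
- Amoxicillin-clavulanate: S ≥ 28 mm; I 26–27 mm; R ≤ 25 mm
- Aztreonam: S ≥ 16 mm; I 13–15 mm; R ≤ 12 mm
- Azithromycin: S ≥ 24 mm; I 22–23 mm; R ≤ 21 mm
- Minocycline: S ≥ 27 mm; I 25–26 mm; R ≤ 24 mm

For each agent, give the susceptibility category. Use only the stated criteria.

R, R, R, I, R, I, R, S, S

Cefepime 10 mm: ≤ 16 mm → resistant
Minocycline 22 mm: ≤ 24 mm ⇒ Resistant
Amoxicillin-clavulanate: 19 mm is ≤ 25 mm ⇒ Resistant
Azithromycin (22 mm) in 22–23 mm — Intermediate
Tetracycline 9 mm: ≤ 11 mm → Resistant
Amikacin: 24 mm is in 24–26 mm ⇒ Intermediate
Ceftriaxone 19 mm: ≤ 19 mm → Resistant
Tigecycline (29 mm) ≥ 18 mm — susceptible
Aztreonam: 21 mm is ≥ 16 mm ⇒ susceptible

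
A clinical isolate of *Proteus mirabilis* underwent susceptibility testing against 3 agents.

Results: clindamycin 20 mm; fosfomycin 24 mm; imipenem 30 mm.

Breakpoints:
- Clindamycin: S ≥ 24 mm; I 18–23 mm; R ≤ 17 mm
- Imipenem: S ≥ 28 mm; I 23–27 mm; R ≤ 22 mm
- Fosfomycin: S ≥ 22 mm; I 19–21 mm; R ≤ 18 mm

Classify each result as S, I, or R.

Clindamycin (20 mm) in 18–23 mm → Intermediate
Fosfomycin (24 mm) ≥ 22 mm → S
Imipenem: 30 mm is ≥ 28 mm → Susceptible

I, S, S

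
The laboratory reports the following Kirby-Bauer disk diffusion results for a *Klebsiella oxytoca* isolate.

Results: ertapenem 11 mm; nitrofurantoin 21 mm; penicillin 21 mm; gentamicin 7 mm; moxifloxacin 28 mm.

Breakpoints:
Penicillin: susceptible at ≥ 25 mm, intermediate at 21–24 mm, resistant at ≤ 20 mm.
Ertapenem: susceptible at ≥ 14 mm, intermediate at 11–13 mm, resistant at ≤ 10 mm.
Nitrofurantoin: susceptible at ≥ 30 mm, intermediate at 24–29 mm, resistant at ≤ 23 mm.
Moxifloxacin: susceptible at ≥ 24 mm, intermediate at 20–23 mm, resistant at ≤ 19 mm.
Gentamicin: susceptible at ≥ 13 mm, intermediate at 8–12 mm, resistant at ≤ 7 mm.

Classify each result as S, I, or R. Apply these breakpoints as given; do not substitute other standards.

I, R, I, R, S

Ertapenem 11 mm: in 11–13 mm → I
Nitrofurantoin (21 mm) ≤ 23 mm → R
Penicillin 21 mm: in 21–24 mm — intermediate
Gentamicin (7 mm) ≤ 7 mm — Resistant
Moxifloxacin (28 mm) ≥ 24 mm — S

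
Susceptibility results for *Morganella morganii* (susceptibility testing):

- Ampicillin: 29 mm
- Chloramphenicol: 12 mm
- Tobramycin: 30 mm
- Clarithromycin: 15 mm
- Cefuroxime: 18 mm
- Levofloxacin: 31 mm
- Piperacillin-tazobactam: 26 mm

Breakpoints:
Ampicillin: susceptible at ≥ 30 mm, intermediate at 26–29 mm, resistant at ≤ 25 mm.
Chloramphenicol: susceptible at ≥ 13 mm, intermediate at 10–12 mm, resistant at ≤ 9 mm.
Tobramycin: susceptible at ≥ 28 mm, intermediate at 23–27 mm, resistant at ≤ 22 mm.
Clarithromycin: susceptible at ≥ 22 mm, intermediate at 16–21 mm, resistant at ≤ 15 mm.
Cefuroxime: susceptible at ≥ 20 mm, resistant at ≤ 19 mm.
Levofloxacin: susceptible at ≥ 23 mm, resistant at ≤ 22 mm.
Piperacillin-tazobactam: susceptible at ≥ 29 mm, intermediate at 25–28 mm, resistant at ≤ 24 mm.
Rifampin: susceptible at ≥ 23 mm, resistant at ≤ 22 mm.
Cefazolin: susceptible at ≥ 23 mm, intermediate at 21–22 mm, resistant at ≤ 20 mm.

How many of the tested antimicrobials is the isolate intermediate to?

3

Ampicillin 29 mm: in 26–29 mm → Intermediate
Chloramphenicol 12 mm: in 10–12 mm → I
Tobramycin (30 mm) ≥ 28 mm ⇒ Susceptible
Clarithromycin 15 mm: ≤ 15 mm ⇒ resistant
Cefuroxime 18 mm: ≤ 19 mm ⇒ R
Levofloxacin: 31 mm is ≥ 23 mm → S
Piperacillin-tazobactam: 26 mm is in 25–28 mm — Intermediate
Intermediate: 3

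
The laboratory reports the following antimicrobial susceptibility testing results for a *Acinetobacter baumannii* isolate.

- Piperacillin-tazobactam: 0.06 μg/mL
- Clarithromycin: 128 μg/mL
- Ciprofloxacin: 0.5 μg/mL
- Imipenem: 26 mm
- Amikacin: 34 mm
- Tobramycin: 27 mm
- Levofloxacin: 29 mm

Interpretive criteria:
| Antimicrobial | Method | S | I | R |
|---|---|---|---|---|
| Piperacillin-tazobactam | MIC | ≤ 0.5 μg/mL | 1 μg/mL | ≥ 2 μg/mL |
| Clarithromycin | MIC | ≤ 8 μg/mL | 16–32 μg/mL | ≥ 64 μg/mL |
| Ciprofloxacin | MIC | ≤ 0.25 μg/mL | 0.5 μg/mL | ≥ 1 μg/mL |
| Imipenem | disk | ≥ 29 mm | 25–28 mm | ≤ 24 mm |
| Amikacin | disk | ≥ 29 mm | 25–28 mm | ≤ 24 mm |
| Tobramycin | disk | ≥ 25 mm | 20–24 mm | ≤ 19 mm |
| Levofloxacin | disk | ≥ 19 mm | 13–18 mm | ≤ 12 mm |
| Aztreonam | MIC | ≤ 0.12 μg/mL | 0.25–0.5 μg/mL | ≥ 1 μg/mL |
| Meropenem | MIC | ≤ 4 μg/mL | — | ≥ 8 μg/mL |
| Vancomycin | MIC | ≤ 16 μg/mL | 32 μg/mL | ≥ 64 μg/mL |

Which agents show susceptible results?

Piperacillin-tazobactam 0.06 μg/mL: ≤ 0.5 μg/mL ⇒ susceptible
Clarithromycin 128 μg/mL: ≥ 64 μg/mL — R
Ciprofloxacin 0.5 μg/mL: = 0.5 μg/mL → I
Imipenem: 26 mm is in 25–28 mm ⇒ I
Amikacin: 34 mm is ≥ 29 mm ⇒ susceptible
Tobramycin: 27 mm is ≥ 25 mm — susceptible
Levofloxacin 29 mm: ≥ 19 mm — Susceptible

piperacillin-tazobactam, amikacin, tobramycin, levofloxacin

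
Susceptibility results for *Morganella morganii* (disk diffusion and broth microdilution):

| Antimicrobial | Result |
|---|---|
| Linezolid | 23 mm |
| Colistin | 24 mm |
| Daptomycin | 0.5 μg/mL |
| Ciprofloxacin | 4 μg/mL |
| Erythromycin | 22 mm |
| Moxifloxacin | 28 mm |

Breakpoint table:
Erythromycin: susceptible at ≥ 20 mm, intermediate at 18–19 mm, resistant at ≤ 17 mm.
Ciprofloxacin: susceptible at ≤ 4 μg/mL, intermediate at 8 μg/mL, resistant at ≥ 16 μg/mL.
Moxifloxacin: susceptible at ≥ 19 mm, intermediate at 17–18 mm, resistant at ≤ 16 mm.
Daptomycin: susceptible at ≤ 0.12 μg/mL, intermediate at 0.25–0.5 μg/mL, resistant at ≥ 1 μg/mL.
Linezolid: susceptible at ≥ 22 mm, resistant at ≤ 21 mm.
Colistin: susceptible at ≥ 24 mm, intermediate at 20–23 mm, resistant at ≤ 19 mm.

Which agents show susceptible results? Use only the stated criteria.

Linezolid 23 mm: ≥ 22 mm → susceptible
Colistin 24 mm: ≥ 24 mm — susceptible
Daptomycin: 0.5 μg/mL is in 0.25–0.5 μg/mL ⇒ Intermediate
Ciprofloxacin: 4 μg/mL is ≤ 4 μg/mL — susceptible
Erythromycin (22 mm) ≥ 20 mm → S
Moxifloxacin: 28 mm is ≥ 19 mm ⇒ S

linezolid, colistin, ciprofloxacin, erythromycin, moxifloxacin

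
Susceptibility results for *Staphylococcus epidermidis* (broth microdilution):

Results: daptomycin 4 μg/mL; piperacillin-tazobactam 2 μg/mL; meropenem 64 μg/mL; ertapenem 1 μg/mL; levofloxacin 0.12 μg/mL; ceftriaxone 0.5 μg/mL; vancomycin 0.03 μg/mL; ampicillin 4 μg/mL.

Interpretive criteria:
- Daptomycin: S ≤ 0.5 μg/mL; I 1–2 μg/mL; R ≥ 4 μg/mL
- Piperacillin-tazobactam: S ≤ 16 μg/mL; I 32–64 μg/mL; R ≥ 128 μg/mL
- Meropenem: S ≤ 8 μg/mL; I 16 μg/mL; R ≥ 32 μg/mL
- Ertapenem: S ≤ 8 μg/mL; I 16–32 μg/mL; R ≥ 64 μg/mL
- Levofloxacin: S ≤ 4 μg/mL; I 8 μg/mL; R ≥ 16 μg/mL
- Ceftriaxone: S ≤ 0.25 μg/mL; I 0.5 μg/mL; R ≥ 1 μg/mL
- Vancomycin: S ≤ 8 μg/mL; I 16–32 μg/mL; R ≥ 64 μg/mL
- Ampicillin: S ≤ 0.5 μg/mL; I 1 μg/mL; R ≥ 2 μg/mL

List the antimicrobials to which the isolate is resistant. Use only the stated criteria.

Daptomycin: 4 μg/mL is ≥ 4 μg/mL ⇒ R
Piperacillin-tazobactam 2 μg/mL: ≤ 16 μg/mL — S
Meropenem: 64 μg/mL is ≥ 32 μg/mL ⇒ resistant
Ertapenem (1 μg/mL) ≤ 8 μg/mL ⇒ susceptible
Levofloxacin: 0.12 μg/mL is ≤ 4 μg/mL ⇒ susceptible
Ceftriaxone 0.5 μg/mL: = 0.5 μg/mL ⇒ I
Vancomycin: 0.03 μg/mL is ≤ 8 μg/mL — susceptible
Ampicillin: 4 μg/mL is ≥ 2 μg/mL → Resistant

daptomycin, meropenem, ampicillin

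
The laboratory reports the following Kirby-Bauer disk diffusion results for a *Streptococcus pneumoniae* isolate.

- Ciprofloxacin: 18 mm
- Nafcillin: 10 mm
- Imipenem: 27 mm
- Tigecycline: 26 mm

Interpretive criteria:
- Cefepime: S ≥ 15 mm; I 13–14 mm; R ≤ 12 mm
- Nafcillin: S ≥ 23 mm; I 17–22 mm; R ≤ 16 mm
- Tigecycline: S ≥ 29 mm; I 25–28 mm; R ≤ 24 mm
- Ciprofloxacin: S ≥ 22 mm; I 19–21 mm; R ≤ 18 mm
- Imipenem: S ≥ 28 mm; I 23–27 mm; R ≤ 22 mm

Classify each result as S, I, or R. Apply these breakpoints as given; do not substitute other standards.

R, R, I, I

Ciprofloxacin: 18 mm is ≤ 18 mm → Resistant
Nafcillin (10 mm) ≤ 16 mm — R
Imipenem 27 mm: in 23–27 mm — Intermediate
Tigecycline: 26 mm is in 25–28 mm → intermediate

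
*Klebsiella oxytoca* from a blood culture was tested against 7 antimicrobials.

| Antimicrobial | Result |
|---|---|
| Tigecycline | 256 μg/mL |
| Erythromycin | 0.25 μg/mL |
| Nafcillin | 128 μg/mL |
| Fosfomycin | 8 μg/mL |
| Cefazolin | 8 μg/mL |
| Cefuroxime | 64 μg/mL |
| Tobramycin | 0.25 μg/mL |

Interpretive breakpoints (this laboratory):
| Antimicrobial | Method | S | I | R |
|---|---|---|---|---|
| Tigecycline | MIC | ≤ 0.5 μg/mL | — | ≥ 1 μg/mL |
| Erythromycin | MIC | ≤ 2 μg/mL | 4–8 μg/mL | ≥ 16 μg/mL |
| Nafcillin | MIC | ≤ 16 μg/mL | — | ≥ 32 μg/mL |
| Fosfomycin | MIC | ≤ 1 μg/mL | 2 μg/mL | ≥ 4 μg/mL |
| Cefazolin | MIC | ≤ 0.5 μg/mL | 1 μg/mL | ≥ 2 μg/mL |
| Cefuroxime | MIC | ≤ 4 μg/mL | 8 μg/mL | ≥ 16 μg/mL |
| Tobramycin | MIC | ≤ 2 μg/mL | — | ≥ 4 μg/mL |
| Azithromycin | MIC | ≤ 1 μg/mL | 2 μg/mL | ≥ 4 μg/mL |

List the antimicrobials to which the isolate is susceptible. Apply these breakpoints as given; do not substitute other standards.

erythromycin, tobramycin

Tigecycline (256 μg/mL) ≥ 1 μg/mL — Resistant
Erythromycin: 0.25 μg/mL is ≤ 2 μg/mL — Susceptible
Nafcillin 128 μg/mL: ≥ 32 μg/mL ⇒ Resistant
Fosfomycin 8 μg/mL: ≥ 4 μg/mL — resistant
Cefazolin: 8 μg/mL is ≥ 2 μg/mL — R
Cefuroxime (64 μg/mL) ≥ 16 μg/mL → Resistant
Tobramycin (0.25 μg/mL) ≤ 2 μg/mL → Susceptible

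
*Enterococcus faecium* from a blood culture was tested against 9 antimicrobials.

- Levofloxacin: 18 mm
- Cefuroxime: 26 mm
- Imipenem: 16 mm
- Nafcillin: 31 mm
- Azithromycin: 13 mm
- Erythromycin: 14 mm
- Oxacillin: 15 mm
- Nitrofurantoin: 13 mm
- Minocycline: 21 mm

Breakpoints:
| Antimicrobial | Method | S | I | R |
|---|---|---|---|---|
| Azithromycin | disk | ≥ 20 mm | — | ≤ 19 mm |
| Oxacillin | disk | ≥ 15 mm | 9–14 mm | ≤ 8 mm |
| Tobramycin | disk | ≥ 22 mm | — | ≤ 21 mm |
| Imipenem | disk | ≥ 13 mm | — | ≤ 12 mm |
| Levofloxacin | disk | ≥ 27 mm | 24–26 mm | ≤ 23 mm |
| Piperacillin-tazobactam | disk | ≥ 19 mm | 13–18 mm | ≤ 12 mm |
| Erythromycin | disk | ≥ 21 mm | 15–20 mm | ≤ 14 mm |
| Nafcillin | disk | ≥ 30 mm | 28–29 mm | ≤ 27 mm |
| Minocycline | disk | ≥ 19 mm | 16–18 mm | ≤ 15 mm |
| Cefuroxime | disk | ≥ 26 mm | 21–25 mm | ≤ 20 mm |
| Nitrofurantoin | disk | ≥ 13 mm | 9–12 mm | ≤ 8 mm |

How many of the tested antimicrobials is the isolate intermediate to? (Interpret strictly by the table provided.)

Levofloxacin 18 mm: ≤ 23 mm ⇒ R
Cefuroxime: 26 mm is ≥ 26 mm ⇒ Susceptible
Imipenem: 16 mm is ≥ 13 mm → susceptible
Nafcillin 31 mm: ≥ 30 mm ⇒ Susceptible
Azithromycin 13 mm: ≤ 19 mm → Resistant
Erythromycin 14 mm: ≤ 14 mm ⇒ R
Oxacillin: 15 mm is ≥ 15 mm ⇒ Susceptible
Nitrofurantoin: 13 mm is ≥ 13 mm ⇒ S
Minocycline (21 mm) ≥ 19 mm ⇒ S
Intermediate: 0

0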